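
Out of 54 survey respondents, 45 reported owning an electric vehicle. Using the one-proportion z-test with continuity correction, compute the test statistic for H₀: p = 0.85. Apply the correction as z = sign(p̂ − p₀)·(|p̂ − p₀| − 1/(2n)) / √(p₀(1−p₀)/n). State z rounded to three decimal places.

z = -0.152

With x = 45 successes in n = 54, p̂ = 0.83333. p̂ − p₀ = -0.016667.
1/(2n) = 0.009259.
Corrected numerator: |-0.016667| − 0.009259 = 0.007408.
SE₀ = √(0.85·0.15/54) = 0.048591.
z = −0.007408/0.048591 = -0.152.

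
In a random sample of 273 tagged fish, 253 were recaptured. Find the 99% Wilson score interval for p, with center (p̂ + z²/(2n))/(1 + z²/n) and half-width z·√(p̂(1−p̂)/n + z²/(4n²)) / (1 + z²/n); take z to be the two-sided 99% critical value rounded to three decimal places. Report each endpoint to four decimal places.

Here p̂ = 253/273 = 0.92674 and z = 2.576 (z² = 6.635776).
1 + z²/n = 1.024307.
Adjusted center: (0.92674 + z²/(2n))/1.024307 = 0.91661.
Radicand: p̂(1−p̂)/n + z²/(4n²) = 0.000248692 + 0.000022259 = 0.000270951.
Half-width = 2.576·√0.000270951/1.024307 = 0.04140.
CI: 0.91661 ± 0.04140 = (0.8752, 0.9580).

(0.8752, 0.9580)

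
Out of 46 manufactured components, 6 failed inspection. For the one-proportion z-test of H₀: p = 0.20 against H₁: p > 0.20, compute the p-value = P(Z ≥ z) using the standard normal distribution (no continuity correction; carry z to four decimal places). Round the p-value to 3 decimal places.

p̂ = 6/46 = 0.13043.
Null standard error: √(0.20·0.80/46) = √0.003478261 = 0.058977.
Test statistic (full precision, shown to 4 dp): z = (6/46 − 0.20)/SE₀ ≈ -1.1795.
p-value = P(Z ≥ z) with z = -1.1795 → 0.881.

p-value = 0.881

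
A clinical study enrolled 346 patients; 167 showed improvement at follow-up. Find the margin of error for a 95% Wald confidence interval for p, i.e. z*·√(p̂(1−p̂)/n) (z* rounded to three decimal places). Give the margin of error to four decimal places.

With x = 167 successes in n = 346, p̂ = 0.48266.
SE(p̂) = √(0.48266·0.51734/346) = 0.026864.
z* = 1.960 at the 95% level.
Margin of error = z*·SE = 1.960 × 0.026864 = 0.0527.

ME = 0.0527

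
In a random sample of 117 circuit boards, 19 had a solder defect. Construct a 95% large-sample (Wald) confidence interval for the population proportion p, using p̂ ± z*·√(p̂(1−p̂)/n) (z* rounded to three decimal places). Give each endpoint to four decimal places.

Sample proportion p̂ = 19/117 = 0.16239.
SE(p̂) = √(0.16239·0.83761/117) = 0.034097.
z* = 1.960 at the 95% level.
Margin of error: 1.960 × 0.034097 = 0.06683.
Interval: 0.16239 ± 0.06683 → (0.0956, 0.2292).

(0.0956, 0.2292)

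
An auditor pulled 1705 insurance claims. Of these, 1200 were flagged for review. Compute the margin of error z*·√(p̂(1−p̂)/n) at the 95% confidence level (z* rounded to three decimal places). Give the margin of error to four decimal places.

ME = 0.0217

p̂ = 1200/1705 = 0.70381.
SE = √(p̂(1−p̂)/n) = √(0.208461/1705) = 0.011057.
z* = 1.960 at the 95% level.
Margin of error = z*·SE = 1.960 × 0.011057 = 0.0217.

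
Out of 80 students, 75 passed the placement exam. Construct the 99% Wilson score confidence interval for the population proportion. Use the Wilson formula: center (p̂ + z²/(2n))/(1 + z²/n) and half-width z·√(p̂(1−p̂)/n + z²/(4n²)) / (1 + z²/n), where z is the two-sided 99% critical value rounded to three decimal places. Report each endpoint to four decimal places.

p̂ = 75/80 = 0.93750; z = 2.576, so z² = 6.635776.
1 + z²/n = 1.082947.
Adjusted center: (0.93750 + z²/(2n))/1.082947 = 0.90399.
Radicand: p̂(1−p̂)/n + z²/(4n²) = 0.000732422 + 0.000259210 = 0.000991632.
Half-width = 2.576·√0.000991632/1.082947 = 0.07491.
So the interval runs from 0.8291 to 0.9789.

(0.8291, 0.9789)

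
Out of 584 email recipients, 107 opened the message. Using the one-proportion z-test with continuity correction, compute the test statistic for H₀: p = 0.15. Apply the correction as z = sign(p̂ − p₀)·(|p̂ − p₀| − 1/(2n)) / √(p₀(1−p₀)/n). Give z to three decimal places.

With x = 107 successes in n = 584, p̂ = 0.18322. p̂ − p₀ = 0.033219.
1/(2n) = 0.000856.
Corrected numerator: |0.033219| − 0.000856 = 0.032363.
Under H₀, SE = √(p₀(1−p₀)/n) = √(0.15·0.85/584) = √0.000218322 = 0.014776.
z = +0.032363/0.014776 = 2.190.

z = 2.190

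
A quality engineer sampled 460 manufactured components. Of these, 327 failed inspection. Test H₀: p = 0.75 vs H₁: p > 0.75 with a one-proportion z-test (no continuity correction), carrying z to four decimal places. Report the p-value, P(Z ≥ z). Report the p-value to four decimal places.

The sample proportion is 327/460 = 0.71087.
Under H₀, SE = √(p₀(1−p₀)/n) = √(0.75·0.25/460) = √0.000407609 = 0.020189.
Test statistic (full precision, shown to 4 dp): z = (327/460 − 0.75)/SE₀ ≈ -1.9382.
From the standard normal, P(Z ≥ z) = 0.9737.

p-value = 0.9737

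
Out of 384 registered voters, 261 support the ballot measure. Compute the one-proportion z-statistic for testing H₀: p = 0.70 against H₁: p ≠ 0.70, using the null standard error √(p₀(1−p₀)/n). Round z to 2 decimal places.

With x = 261 successes in n = 384, p̂ = 0.67969.
Null standard error: √(0.70·0.30/384) = √0.000546875 = 0.023385.
z = (p̂ − p₀)/SE = (0.67969 − 0.70)/0.023385 = -0.87.

z = -0.87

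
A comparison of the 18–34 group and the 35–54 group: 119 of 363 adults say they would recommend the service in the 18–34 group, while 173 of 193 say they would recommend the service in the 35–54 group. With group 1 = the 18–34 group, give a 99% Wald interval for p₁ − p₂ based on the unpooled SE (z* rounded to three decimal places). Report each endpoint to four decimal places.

p̂₁ = 0.32782, p̂₂ = 0.89637, so the observed difference is -0.56855.
SE = √(0.000607039 + 0.000481287) = √0.001088326 = 0.032990.
For 99% confidence, z* = 2.576. Margin of error = 0.08498.
Interval: -0.56855 ± 0.08498 → (-0.6535, -0.4836).

(-0.6535, -0.4836)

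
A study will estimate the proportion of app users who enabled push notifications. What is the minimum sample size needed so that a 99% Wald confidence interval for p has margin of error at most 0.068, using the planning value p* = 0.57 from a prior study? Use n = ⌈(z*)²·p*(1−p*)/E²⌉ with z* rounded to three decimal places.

The 99% critical value is z* = 2.576.
p*(1−p*) = 0.57·0.43 = 0.2451.
Required n before rounding: 6.635776 × 0.2451 / 0.068² = 351.736.
⌈351.736⌉ = 352.

n = 352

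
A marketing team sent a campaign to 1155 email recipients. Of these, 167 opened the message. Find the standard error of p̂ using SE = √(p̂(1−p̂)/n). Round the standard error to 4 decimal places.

Sample proportion p̂ = 167/1155 = 0.14459.
p̂(1−p̂) = 0.14459·0.85541 = 0.123684.
SE = √(0.123684/1155) = 0.0103.

SE = 0.0103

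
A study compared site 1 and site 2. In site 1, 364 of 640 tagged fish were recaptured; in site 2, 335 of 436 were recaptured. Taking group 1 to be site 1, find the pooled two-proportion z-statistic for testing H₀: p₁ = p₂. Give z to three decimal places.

p̂₁ = 364/640 = 0.56875, p̂₂ = 335/436 = 0.76835.
Pooling: p̂ = 699/1076 = 0.64963.
Pooled SE = √[0.2276114·0.00385608] ≈ 0.029626.
z = (p̂₁ − p̂₂)/SE = (0.56875 − 0.76835)/0.029626 = -0.19960/0.029626 = -6.737.

z = -6.737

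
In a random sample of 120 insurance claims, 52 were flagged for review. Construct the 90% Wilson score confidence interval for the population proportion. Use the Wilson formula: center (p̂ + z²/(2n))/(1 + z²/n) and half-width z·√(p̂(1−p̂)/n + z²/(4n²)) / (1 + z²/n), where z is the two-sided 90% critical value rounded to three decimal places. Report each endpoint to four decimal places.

p̂ = 52/120 = 0.43333; z = 1.645, so z² = 2.706025.
Denominator 1 + z²/n = 1 + 2.706025/120 = 1.022550.
Center = (0.43333 + 0.011275)/1.022550 = 0.43480.
Radicand: p̂(1−p̂)/n + z²/(4n²) = 0.002046296 + 0.000046980 = 0.002093276.
Half-width = z·√(radicand)/denom = 1.645·0.045752/1.022550 = 0.07360.
CI: 0.43480 ± 0.07360 = (0.3612, 0.5084).

(0.3612, 0.5084)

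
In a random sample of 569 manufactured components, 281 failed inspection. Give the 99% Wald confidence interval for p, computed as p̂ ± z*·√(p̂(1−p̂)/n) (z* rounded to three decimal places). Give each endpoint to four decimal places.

With x = 281 successes in n = 569, p̂ = 0.49385.
Standard error of p̂: √(0.249962/569) = √0.000439301 = 0.020960.
The 99% critical value is z* = 2.576.
Margin = 2.576·0.020960 = 0.05399.
CI: 0.49385 ± 0.05399 = (0.4399, 0.5478).

(0.4399, 0.5478)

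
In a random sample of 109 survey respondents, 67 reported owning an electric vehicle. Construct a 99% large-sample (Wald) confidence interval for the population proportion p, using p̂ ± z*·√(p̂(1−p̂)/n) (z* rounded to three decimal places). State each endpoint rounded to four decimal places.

The sample proportion is 67/109 = 0.61468.
SE = √(p̂(1−p̂)/n) = √(0.236849/109) = 0.046615.
z* = 2.576 at the 99% level.
Margin = 2.576·0.046615 = 0.12008.
CI: 0.61468 ± 0.12008 = (0.4946, 0.7348).

(0.4946, 0.7348)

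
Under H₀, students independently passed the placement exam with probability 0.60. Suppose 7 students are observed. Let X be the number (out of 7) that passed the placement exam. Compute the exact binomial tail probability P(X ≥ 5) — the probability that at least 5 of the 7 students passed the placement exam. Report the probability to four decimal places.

P = 0.4199

X ~ Binomial(n=7, p=0.60).
P(X ≥ 5) = C(7,5)·0.60^5·0.40^2 + C(7,6)·0.60^6·0.40^1 + C(7,7)·0.60^7·0.40^0.
= 0.261274 + 0.130637 + 0.027994 = 0.4199.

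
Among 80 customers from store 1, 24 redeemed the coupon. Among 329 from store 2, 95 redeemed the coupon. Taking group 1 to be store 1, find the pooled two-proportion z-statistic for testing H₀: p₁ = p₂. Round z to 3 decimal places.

Sample proportions: p̂₁ = 24/80 = 0.30000 and p̂₂ = 95/329 = 0.28875.
Pooling: p̂ = 119/409 = 0.29095.
Pooled SE = √[0.2062996·0.01553951] ≈ 0.056620.
z = 0.01125/0.056620 = 0.199.

z = 0.199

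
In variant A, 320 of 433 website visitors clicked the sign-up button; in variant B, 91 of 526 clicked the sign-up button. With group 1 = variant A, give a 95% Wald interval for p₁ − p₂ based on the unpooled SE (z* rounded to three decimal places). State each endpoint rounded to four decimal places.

(0.5135, 0.6185)

p̂₁ = 0.73903, p̂₂ = 0.17300, so the observed difference is 0.56603.
SE = √(0.000445415 + 0.000272003) = √0.000717418 = 0.026785.
The 95% critical value is z* = 1.960. Margin of error = 0.05250.
CI: 0.56603 ± 0.05250 = (0.5135, 0.6185).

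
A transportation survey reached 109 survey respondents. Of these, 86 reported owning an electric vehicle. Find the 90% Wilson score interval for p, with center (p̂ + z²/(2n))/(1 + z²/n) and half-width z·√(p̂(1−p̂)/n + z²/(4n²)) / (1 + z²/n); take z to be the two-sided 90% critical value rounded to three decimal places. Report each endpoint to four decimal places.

Here p̂ = 86/109 = 0.78899 and z = 1.645 (z² = 2.706025).
1 + z²/n = 1.024826.
Center = (0.78899 + 0.012413)/1.024826 = 0.78199.
Radicand: p̂(1−p̂)/n + z²/(4n²) = 0.001527379 + 0.000056940 = 0.001584319.
Half-width = 1.645·√0.001584319/1.024826 = 0.06389.
So the interval runs from 0.7181 to 0.8459.

(0.7181, 0.8459)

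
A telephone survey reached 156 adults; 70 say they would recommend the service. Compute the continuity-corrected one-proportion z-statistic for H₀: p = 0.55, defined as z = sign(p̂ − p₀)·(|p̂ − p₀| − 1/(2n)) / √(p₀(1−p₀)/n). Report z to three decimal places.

The sample proportion is 70/156 = 0.44872. p̂ − p₀ = -0.101282.
Continuity correction 1/(2n) = 1/312 = 0.003205.
Corrected numerator: |-0.101282| − 0.003205 = 0.098077.
SE₀ = √(0.55·0.45/156) = 0.039831.
z = (−)0.098077/0.039831 = -2.462.

z = -2.462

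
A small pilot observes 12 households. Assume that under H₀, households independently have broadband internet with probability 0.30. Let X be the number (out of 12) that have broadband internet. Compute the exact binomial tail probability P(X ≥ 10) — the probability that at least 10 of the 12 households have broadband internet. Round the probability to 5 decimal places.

X is binomial with n = 12 and p = 0.30.
P(X ≥ 10) = C(12,10)·0.30^10·0.70^2 + C(12,11)·0.30^11·0.70^1 + C(12,12)·0.30^12·0.70^0.
= 0.000191 + 0.000015 + 0.000001 = 0.00021.

P = 0.00021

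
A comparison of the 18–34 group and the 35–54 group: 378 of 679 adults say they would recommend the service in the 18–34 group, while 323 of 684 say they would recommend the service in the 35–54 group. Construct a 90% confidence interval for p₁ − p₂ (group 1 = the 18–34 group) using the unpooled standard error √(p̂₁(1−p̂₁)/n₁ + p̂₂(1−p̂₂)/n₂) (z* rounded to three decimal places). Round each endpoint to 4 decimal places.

p̂₁ = 378/679 = 0.55670, p̂₂ = 323/684 = 0.47222; p̂₁ − p̂₂ = 0.08448.
SE = √(0.000363454 + 0.000364369) = √0.000727823 = 0.026978.
z* = 1.645 at the 90% level. Margin = 1.645·0.026978 = 0.04438.
So the interval runs from 0.0401 to 0.1289.

(0.0401, 0.1289)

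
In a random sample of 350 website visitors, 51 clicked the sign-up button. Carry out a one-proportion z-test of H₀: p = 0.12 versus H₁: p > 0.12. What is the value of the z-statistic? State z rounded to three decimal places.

p̂ = 51/350 = 0.14571.
SE₀ = √(0.12·0.88/350) = 0.017370.
Test statistic: z = 0.02571/0.017370 = 1.480.

z = 1.480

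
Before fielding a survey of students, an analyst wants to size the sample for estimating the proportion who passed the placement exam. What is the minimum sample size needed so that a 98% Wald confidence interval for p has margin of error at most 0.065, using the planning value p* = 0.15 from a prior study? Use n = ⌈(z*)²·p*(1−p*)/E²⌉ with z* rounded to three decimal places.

n = 164

z* = 2.326 at the 98% level.
p*(1−p*) = 0.15·0.85 = 0.1275.
Required n before rounding: 5.410276 × 0.1275 / 0.065² = 163.269.
Rounding up, n = 164.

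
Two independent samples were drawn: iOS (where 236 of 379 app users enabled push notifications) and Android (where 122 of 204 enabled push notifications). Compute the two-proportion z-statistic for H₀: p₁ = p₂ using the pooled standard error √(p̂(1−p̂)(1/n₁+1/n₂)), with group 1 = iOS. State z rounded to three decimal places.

z = 0.583

Sample proportions: p̂₁ = 236/379 = 0.62269 and p̂₂ = 122/204 = 0.59804.
Pooling: p̂ = 358/583 = 0.61407.
Pooled SE = √[0.2369891·0.00754048] ≈ 0.042273.
z = 0.02465/0.042273 = 0.583.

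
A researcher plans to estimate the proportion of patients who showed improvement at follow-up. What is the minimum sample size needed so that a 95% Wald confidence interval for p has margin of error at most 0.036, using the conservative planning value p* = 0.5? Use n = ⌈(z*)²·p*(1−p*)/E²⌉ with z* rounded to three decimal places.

z* = 1.960 at the 95% level.
p*(1−p*) = 0.2500.
Required n before rounding: 3.841600 × 0.2500 / 0.036² = 741.049.
⌈741.049⌉ = 742.

n = 742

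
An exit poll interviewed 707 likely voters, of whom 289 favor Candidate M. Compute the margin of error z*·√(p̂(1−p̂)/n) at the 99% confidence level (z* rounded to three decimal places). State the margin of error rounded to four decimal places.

p̂ = 289/707 = 0.40877.
SE = √(p̂(1−p̂)/n) = √(0.241677/707) = 0.018489.
For 99% confidence, z* = 2.576.
Margin of error = z*·SE = 2.576 × 0.018489 = 0.0476.

ME = 0.0476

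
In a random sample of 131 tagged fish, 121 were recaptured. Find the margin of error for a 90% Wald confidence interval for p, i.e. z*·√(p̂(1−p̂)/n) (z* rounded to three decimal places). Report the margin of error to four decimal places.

ME = 0.0382

Sample proportion p̂ = 121/131 = 0.92366.
SE(p̂) = √(0.92366·0.07634/131) = 0.023200.
z* = 1.645 at the 90% level.
Margin of error = z*·SE = 1.645 × 0.023200 = 0.0382.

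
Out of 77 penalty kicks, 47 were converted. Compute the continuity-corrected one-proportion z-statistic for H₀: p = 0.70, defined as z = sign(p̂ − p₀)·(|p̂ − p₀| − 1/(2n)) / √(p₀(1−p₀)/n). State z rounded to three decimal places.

z = -1.592

With x = 47 successes in n = 77, p̂ = 0.61039. p̂ − p₀ = -0.089610.
1/(2n) = 0.006494.
Corrected numerator: |-0.089610| − 0.006494 = 0.083116.
Under H₀, SE = √(p₀(1−p₀)/n) = √(0.70·0.30/77) = √0.002727273 = 0.052223.
z = (−)0.083116/0.052223 = -1.592.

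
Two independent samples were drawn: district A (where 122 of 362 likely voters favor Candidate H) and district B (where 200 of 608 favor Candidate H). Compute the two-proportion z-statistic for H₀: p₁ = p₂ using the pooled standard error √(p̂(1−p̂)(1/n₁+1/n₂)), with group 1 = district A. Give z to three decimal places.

z = 0.258

p̂₁ = 122/362 = 0.33702, p̂₂ = 200/608 = 0.32895.
Pooled p̂ = (122+200)/(362+608) = 322/970 = 0.33196.
SE = √[p̂(1−p̂)(1/n₁+1/n₂)] = √[0.33196·0.66804·(1/362+1/608)] ≈ 0.031262.
z = 0.00807/0.031262 = 0.258.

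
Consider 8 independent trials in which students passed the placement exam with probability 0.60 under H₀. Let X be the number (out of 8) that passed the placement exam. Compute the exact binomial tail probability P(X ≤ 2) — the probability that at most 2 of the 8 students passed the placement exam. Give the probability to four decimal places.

X ~ Binomial(n=8, p=0.60).
P(X ≤ 2) = C(8,0)·0.60^0·0.40^8 + C(8,1)·0.60^1·0.40^7 + C(8,2)·0.60^2·0.40^6.
= 0.000655 + 0.007864 + 0.041288 = 0.0498.

P = 0.0498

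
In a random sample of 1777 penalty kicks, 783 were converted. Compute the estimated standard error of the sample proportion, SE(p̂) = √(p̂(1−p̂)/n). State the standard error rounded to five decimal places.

SE = 0.01178

With x = 783 successes in n = 1777, p̂ = 0.44063.
p̂(1−p̂) = 0.246475.
SE = √(0.246475/1777) = √0.000138703 = 0.01178.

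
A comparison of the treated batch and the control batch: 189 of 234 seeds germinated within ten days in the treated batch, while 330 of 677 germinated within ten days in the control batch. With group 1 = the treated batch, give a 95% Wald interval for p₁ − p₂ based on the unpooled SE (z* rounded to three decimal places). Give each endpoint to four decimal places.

(0.2573, 0.3832)

p̂₁ = 189/234 = 0.80769, p̂₂ = 330/677 = 0.48744; p̂₁ − p̂₂ = 0.32025.
Unpooled SE = √(p̂₁(1−p̂₁)/n₁ + p̂₂(1−p̂₂)/n₂) = √(0.000663784 + 0.000369043) = 0.032138.
z* = 1.960 at the 95% level. Margin = 1.960·0.032138 = 0.06299.
Interval: 0.32025 ± 0.06299 → (0.2573, 0.3832).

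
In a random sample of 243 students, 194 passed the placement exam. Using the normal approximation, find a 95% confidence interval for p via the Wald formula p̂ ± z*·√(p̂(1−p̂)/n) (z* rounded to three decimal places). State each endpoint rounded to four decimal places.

(0.7479, 0.8488)

p̂ = 194/243 = 0.79835.
Standard error of p̂: √(0.160985/243) = √0.000662489 = 0.025739.
z* = 1.960 at the 95% level.
Margin = 1.960·0.025739 = 0.05045.
Interval: 0.79835 ± 0.05045 → (0.7479, 0.8488).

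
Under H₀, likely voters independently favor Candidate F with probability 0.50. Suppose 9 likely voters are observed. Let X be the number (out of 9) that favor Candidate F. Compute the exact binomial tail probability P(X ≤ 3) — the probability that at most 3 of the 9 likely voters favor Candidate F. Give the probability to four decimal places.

P = 0.2539

X ~ Binomial(n=9, p=0.50).
P(X ≤ 3) = C(9,0)·0.50^0·0.50^9 + C(9,1)·0.50^1·0.50^8 + C(9,2)·0.50^2·0.50^7 + C(9,3)·0.50^3·0.50^6.
= 0.001953 + 0.017578 + 0.070312 + 0.164062 = 0.2539.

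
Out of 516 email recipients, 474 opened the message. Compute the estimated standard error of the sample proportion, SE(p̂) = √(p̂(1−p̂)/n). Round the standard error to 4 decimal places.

SE = 0.0120

p̂ = 474/516 = 0.91860.
p̂(1−p̂) = 0.074774.
SE = √(0.074774/516) = 0.0120.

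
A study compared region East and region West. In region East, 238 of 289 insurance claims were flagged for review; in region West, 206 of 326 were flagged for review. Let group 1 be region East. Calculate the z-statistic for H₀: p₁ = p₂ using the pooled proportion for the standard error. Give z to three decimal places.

p̂₁ = 238/289 = 0.82353, p̂₂ = 206/326 = 0.63190.
Pooling: p̂ = 444/615 = 0.72195.
Pooled SE = √[0.2007377·0.00652769] ≈ 0.036199.
z = 0.19163/0.036199 = 5.294.

z = 5.294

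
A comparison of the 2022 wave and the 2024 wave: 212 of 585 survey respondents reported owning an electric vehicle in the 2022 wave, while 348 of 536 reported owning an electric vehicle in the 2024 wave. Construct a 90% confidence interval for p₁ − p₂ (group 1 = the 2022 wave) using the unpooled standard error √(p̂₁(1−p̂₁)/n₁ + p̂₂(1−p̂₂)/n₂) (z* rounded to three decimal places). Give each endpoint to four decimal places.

p̂₁ = 0.36239, p̂₂ = 0.64925, so the observed difference is -0.28686.
Unpooled SE = √(p̂₁(1−p̂₁)/n₁ + p̂₂(1−p̂₂)/n₂) = √(0.000394982 + 0.000424857) = 0.028633.
For 90% confidence, z* = 1.645. Margin = 1.645·0.028633 = 0.04710.
Interval: -0.28686 ± 0.04710 → (-0.3340, -0.2398).

(-0.3340, -0.2398)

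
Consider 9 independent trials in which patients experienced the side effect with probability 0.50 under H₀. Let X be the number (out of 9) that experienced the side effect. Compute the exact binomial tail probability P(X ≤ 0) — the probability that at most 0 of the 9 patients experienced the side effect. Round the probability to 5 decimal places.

P = 0.00195

X is binomial with n = 9 and p = 0.50.
P(X ≤ 0) = C(9,0)·0.50^0·0.50^9.
= 0.001953 = 0.00195.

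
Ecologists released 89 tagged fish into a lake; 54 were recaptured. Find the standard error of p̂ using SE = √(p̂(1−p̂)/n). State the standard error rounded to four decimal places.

SE = 0.0518

p̂ = 54/89 = 0.60674.
p̂(1−p̂) = 0.60674·0.39326 = 0.238607.
SE = √(0.238607/89) = 0.0518.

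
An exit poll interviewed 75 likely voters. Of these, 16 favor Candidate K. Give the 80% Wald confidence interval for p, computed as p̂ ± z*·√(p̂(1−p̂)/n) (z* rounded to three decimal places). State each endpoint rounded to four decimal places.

(0.1527, 0.2740)

Sample proportion p̂ = 16/75 = 0.21333.
SE = √(p̂(1−p̂)/n) = √(0.167822/75) = 0.047304.
z* = 1.282 at the 80% level.
Margin = 1.282·0.047304 = 0.06064.
Interval: 0.21333 ± 0.06064 → (0.1527, 0.2740).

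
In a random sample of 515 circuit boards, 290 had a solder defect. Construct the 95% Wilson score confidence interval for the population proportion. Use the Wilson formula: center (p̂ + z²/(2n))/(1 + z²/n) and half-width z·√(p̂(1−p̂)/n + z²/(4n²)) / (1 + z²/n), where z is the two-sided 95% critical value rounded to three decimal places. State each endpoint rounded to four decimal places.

Here p̂ = 290/515 = 0.56311 and z = 1.960 (z² = 3.841600).
1 + z²/n = 1.007459.
Center = (0.56311 + 0.003730)/1.007459 = 0.56264.
Radicand: p̂(1−p̂)/n + z²/(4n²) = 0.000477704 + 0.000003621 = 0.000481325.
Half-width = z·√(radicand)/denom = 1.960·0.021939/1.007459 = 0.04268.
CI: 0.56264 ± 0.04268 = (0.5200, 0.6053).

(0.5200, 0.6053)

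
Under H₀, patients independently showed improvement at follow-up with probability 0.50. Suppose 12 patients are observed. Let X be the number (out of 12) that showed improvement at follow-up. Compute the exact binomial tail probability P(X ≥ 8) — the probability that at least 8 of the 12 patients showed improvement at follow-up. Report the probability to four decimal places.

X is binomial with n = 12 and p = 0.50.
P(X ≥ 8) = Σ_{j=8}^{12} C(12,j)·0.50^j·0.50^{12−j}.
= 0.120850 + 0.053711 + 0.016113 + 0.002930 + 0.000244 = 0.1938.

P = 0.1938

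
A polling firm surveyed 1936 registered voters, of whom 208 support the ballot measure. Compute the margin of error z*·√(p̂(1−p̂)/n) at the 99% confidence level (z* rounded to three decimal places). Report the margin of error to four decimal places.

ME = 0.0181

Sample proportion p̂ = 208/1936 = 0.10744.
SE = √(p̂(1−p̂)/n) = √(0.095895/1936) = 0.007038.
For 99% confidence, z* = 2.576.
ME = 2.576·0.007038 = 0.0181.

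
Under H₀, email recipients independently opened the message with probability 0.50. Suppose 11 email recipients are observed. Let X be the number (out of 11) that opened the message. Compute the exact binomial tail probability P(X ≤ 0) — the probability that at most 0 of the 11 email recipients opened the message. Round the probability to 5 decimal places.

P = 0.00049

X is binomial with n = 11 and p = 0.50.
P(X ≤ 0) = C(11,0)·0.50^0·0.50^11.
= 0.000488 = 0.00049.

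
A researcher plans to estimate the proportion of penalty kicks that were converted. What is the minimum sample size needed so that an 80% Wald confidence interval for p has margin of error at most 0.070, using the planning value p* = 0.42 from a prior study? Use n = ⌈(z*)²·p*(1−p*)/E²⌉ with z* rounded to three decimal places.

n = 82

The 80% critical value is z* = 1.282.
p*(1−p*) = 0.42·0.58 = 0.2436.
(z*)²·p*(1−p*)/E² = 1.643524·0.2436/0.004900 = 81.707.
⌈81.707⌉ = 82.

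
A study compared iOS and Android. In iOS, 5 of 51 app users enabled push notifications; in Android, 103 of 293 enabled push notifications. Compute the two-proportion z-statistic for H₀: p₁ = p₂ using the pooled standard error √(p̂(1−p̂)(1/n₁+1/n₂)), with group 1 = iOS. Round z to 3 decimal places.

z = -3.600

p̂₁ = 5/51 = 0.09804, p̂₂ = 103/293 = 0.35154.
Pooling: p̂ = 108/344 = 0.31395.
SE = √[p̂(1−p̂)(1/n₁+1/n₂)] = √[0.31395·0.68605·(1/51+1/293)] ≈ 0.070416.
z = -0.25350/0.070416 = -3.600.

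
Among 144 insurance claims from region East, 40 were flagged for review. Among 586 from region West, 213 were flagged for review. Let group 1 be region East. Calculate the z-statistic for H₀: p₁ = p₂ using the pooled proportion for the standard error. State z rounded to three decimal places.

p̂₁ = 40/144 = 0.27778, p̂₂ = 213/586 = 0.36348.
Pooling: p̂ = 253/730 = 0.34658.
SE = √[p̂(1−p̂)(1/n₁+1/n₂)] = √[0.34658·0.65342·(1/144+1/586)] ≈ 0.044262.
z = (p̂₁ − p̂₂)/SE = (0.27778 − 0.36348)/0.044262 = -0.08570/0.044262 = -1.936.

z = -1.936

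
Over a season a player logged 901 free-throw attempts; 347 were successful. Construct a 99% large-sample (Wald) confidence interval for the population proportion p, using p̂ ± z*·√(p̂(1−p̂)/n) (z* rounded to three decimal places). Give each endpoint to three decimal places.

(0.343, 0.427)

Sample proportion p̂ = 347/901 = 0.38513.
SE = √(p̂(1−p̂)/n) = √(0.236804/901) = 0.016212.
z* = 2.576 at the 99% level.
Margin of error: 2.576 × 0.016212 = 0.04176.
Interval: 0.38513 ± 0.04176 → (0.343, 0.427).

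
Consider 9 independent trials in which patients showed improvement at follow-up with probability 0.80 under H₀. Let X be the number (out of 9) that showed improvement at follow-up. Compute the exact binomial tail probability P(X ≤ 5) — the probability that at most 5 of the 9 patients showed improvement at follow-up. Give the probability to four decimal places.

P = 0.0856

X is binomial with n = 9 and p = 0.80.
P(X ≤ 5) = Σ_{j=0}^{5} C(9,j)·0.80^j·0.20^{9−j}.
= 0.000001 + 0.000018 + 0.000295 + 0.002753 + 0.016515 + 0.066060 = 0.0856.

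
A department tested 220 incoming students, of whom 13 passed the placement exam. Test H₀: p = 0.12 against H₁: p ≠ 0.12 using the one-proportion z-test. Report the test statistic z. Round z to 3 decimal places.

p̂ = 13/220 = 0.05909.
Null standard error: √(0.12·0.88/220) = √0.000480000 = 0.021909.
z = (0.05909 − 0.12)/0.021909 = -0.06091/0.021909 = -2.780.

z = -2.780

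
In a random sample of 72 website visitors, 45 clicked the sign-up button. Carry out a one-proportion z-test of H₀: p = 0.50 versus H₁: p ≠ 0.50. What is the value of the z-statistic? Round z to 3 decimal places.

z = 2.121

p̂ = 45/72 = 0.62500.
SE₀ = √(0.50·0.50/72) = 0.058926.
z = (0.62500 − 0.50)/0.058926 = 0.12500/0.058926 = 2.121.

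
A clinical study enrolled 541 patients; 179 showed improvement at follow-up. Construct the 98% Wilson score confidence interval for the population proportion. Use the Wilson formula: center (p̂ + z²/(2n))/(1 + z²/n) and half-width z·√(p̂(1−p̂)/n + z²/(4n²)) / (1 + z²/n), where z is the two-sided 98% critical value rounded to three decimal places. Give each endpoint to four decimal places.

(0.2857, 0.3794)

p̂ = 179/541 = 0.33087; z = 2.326, so z² = 5.410276.
Denominator 1 + z²/n = 1 + 5.410276/541 = 1.010001.
Center = (0.33087 + 0.005000)/1.010001 = 0.33254.
Radicand: p̂(1−p̂)/n + z²/(4n²) = 0.000409232 + 0.000004621 = 0.000413853.
Half-width = 2.326·√0.000413853/1.010001 = 0.04685.
Interval: 0.33254 ± 0.04685 → (0.2857, 0.3794).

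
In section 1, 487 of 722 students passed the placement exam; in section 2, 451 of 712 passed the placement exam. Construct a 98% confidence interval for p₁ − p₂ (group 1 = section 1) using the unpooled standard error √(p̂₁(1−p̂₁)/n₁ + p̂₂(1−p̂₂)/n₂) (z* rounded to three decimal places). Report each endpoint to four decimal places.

(-0.0173, 0.0995)

p̂₁ = 487/722 = 0.67452, p̂₂ = 451/712 = 0.63343; p̂₁ − p̂₂ = 0.04109.
SE = √(0.000304078 + 0.000326120) = √0.000630198 = 0.025104.
The 98% critical value is z* = 2.326. Margin = 2.326·0.025104 = 0.05839.
CI: 0.04109 ± 0.05839 = (-0.0173, 0.0995).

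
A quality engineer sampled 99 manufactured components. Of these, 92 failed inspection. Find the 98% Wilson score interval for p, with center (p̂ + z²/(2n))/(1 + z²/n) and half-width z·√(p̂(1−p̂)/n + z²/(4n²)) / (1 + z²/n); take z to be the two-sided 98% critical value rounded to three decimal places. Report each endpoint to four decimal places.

(0.8446, 0.9695)

Here p̂ = 92/99 = 0.92929 and z = 2.326 (z² = 5.410276).
Denominator 1 + z²/n = 1 + 5.410276/99 = 1.054649.
Adjusted center: (0.92929 + z²/(2n))/1.054649 = 0.90705.
Radicand: p̂(1−p̂)/n + z²/(4n²) = 0.000663713 + 0.000138003 = 0.000801716.
Half-width = z·√(radicand)/denom = 2.326·0.028315/1.054649 = 0.06245.
Interval: 0.90705 ± 0.06245 → (0.8446, 0.9695).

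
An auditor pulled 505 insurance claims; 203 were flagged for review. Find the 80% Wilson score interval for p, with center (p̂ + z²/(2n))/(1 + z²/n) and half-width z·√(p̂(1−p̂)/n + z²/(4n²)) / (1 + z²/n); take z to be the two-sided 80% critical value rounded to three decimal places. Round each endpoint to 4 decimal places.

Here p̂ = 203/505 = 0.40198 and z = 1.282 (z² = 1.643524).
1 + z²/n = 1.003255.
Adjusted center: (0.40198 + z²/(2n))/1.003255 = 0.40230.
Radicand: p̂(1−p̂)/n + z²/(4n²) = 0.000476024 + 0.000001611 = 0.000477635.
Half-width = 1.282·√0.000477635/1.003255 = 0.02793.
CI: 0.40230 ± 0.02793 = (0.3744, 0.4302).

(0.3744, 0.4302)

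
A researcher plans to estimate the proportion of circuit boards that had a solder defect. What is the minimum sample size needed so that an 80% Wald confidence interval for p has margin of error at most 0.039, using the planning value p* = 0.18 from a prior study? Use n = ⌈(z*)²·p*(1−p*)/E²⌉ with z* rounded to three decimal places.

For 80% confidence, z* = 1.282.
p*(1−p*) = 0.18·0.82 = 0.1476.
(z*)²·p*(1−p*)/E² = 1.643524·0.1476/0.001521 = 159.490.
Rounding up, n = 160.

n = 160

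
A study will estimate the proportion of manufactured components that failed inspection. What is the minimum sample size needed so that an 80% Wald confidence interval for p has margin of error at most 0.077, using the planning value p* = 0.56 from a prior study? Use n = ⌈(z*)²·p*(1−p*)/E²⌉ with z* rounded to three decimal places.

z* = 1.282 at the 80% level.
p*(1−p*) = 0.2464.
Required n before rounding: 1.643524 × 0.2464 / 0.077² = 68.302.
⌈68.302⌉ = 69.

n = 69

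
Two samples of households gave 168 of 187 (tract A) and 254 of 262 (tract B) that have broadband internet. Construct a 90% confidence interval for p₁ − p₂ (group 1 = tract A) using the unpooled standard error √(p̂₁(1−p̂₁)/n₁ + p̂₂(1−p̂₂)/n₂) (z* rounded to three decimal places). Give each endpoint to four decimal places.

p̂₁ = 168/187 = 0.89840, p̂₂ = 254/262 = 0.96947; p̂₁ − p̂₂ = -0.07107.
SE = √(0.000488133 + 0.000112985) = √0.000601118 = 0.024518.
For 90% confidence, z* = 1.645. Margin = 1.645·0.024518 = 0.04033.
Interval: -0.07107 ± 0.04033 → (-0.1114, -0.0307).

(-0.1114, -0.0307)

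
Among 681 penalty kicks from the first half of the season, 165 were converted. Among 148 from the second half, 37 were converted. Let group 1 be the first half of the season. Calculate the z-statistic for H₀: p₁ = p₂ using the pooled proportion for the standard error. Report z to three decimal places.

z = -0.198

p̂₁ = 165/681 = 0.24229, p̂₂ = 37/148 = 0.25000.
Pooling: p̂ = 202/829 = 0.24367.
SE = √[p̂(1−p̂)(1/n₁+1/n₂)] = √[0.24367·0.75633·(1/681+1/148)] ≈ 0.038934.
z = (p̂₁ − p̂₂)/SE = (0.24229 − 0.25000)/0.038934 = -0.00771/0.038934 = -0.198.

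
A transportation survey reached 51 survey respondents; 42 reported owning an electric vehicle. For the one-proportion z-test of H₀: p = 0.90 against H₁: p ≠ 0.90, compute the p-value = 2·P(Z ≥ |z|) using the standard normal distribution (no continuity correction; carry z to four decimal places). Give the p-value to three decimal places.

p-value = 0.069

The sample proportion is 42/51 = 0.82353.
SE₀ = √(0.90·0.10/51) = 0.042008.
Test statistic (full precision, shown to 4 dp): z = (42/51 − 0.90)/SE₀ ≈ -1.8204.
From the standard normal, 2·P(Z ≥ |z|) = 0.069.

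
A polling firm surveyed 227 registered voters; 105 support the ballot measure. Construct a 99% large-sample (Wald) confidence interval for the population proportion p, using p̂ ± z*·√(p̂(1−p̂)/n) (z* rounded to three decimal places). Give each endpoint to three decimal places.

(0.377, 0.548)

The sample proportion is 105/227 = 0.46256.
SE = √(p̂(1−p̂)/n) = √(0.248598/227) = 0.033093.
z* = 2.576 at the 99% level.
Margin = 2.576·0.033093 = 0.08525.
So the interval runs from 0.377 to 0.548.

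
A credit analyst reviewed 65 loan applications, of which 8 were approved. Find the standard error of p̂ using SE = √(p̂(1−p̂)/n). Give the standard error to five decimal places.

SE = 0.04075

The sample proportion is 8/65 = 0.12308.
p̂(1−p̂) = 0.107931.
Dividing by n and taking the root: √0.001660477 = 0.04075.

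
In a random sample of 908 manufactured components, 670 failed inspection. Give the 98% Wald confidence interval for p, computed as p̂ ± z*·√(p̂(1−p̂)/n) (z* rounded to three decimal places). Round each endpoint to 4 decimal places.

(0.7039, 0.7718)

p̂ = 670/908 = 0.73789.
Standard error of p̂: √(0.193411/908) = √0.000213007 = 0.014595.
The 98% critical value is z* = 2.326.
Margin of error: 2.326 × 0.014595 = 0.03395.
So the interval runs from 0.7039 to 0.7718.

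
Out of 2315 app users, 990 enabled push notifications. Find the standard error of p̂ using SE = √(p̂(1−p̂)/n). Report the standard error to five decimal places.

p̂ = 990/2315 = 0.42765.
p̂(1−p̂) = 0.244765.
Dividing by n and taking the root: √0.000105730 = 0.01028.

SE = 0.01028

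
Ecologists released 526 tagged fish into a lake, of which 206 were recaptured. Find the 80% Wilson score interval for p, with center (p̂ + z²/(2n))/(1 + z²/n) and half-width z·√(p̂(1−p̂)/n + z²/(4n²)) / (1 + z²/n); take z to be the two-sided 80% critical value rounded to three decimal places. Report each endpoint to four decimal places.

p̂ = 206/526 = 0.39163; z = 1.282, so z² = 1.643524.
Denominator 1 + z²/n = 1 + 1.643524/526 = 1.003125.
Adjusted center: (0.39163 + z²/(2n))/1.003125 = 0.39197.
Radicand: p̂(1−p̂)/n + z²/(4n²) = 0.000452960 + 0.000001485 = 0.000454445.
Half-width = 1.282·√0.000454445/1.003125 = 0.02724.
CI: 0.39197 ± 0.02724 = (0.3647, 0.4192).

(0.3647, 0.4192)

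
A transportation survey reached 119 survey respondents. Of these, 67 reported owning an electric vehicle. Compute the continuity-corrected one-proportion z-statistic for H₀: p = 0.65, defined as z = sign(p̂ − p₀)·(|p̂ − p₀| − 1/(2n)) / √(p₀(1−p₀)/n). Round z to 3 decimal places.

The sample proportion is 67/119 = 0.56303. p̂ − p₀ = -0.086975.
Continuity correction 1/(2n) = 1/238 = 0.004202.
Corrected numerator: |-0.086975| − 0.004202 = 0.082773.
Under H₀, SE = √(p₀(1−p₀)/n) = √(0.65·0.35/119) = √0.001911765 = 0.043724.
z = (−)0.082773/0.043724 = -1.893.

z = -1.893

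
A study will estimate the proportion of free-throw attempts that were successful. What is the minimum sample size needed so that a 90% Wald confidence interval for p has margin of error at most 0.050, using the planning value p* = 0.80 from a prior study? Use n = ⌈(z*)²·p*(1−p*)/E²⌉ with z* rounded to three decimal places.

n = 174

z* = 1.645 at the 90% level.
p*(1−p*) = 0.80·0.20 = 0.1600.
(z*)²·p*(1−p*)/E² = 2.706025·0.1600/0.002500 = 173.186.
⌈173.186⌉ = 174.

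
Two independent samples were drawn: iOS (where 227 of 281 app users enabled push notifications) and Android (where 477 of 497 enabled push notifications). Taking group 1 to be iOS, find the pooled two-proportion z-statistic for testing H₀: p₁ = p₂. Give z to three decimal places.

z = -6.938

p̂₁ = 227/281 = 0.80783, p̂₂ = 477/497 = 0.95976.
Pooling: p̂ = 704/778 = 0.90488.
Pooled SE = √[0.0860687·0.00557079] ≈ 0.021897.
z = -0.15193/0.021897 = -6.938.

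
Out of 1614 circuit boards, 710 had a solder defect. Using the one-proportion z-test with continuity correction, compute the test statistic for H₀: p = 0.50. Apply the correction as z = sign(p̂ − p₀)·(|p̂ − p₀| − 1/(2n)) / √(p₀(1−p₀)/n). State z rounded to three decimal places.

z = -4.804

p̂ = 710/1614 = 0.43990. p̂ − p₀ = -0.060099.
Continuity correction 1/(2n) = 1/3228 = 0.000310.
Corrected numerator: |-0.060099| − 0.000310 = 0.059789.
SE₀ = √(0.50·0.50/1614) = 0.012446.
z = (−)0.059789/0.012446 = -4.804.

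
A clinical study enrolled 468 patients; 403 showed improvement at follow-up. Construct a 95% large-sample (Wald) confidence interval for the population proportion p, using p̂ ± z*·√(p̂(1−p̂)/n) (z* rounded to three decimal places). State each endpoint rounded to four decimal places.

The sample proportion is 403/468 = 0.86111.
SE(p̂) = √(0.86111·0.13889/468) = 0.015986.
The 95% critical value is z* = 1.960.
Margin of error: 1.960 × 0.015986 = 0.03133.
CI: 0.86111 ± 0.03133 = (0.8298, 0.8924).

(0.8298, 0.8924)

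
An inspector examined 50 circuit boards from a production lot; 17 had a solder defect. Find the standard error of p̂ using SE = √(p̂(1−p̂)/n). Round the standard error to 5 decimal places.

p̂ = 17/50 = 0.34000.
p̂(1−p̂) = 0.224400.
Dividing by n and taking the root: √0.004488000 = 0.06699.

SE = 0.06699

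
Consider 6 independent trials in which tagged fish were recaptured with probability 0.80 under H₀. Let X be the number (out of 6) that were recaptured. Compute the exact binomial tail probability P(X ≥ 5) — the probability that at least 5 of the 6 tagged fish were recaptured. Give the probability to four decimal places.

P = 0.6554

X ~ Binomial(n=6, p=0.80).
P(X ≥ 5) = C(6,5)·0.80^5·0.20^1 + C(6,6)·0.80^6·0.20^0.
= 0.393216 + 0.262144 = 0.6554.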